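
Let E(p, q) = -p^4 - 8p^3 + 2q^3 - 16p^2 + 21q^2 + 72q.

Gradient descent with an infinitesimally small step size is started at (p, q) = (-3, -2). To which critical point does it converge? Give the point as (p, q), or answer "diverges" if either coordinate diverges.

(-2, -3)

E is separable, so gradient descent decouples: p follows -∂E/∂p, q follows -∂E/∂q.
∂E/∂p = -4p(p + 2)(p + 4); at p=-3 this is -12, so p increases.
∂E/∂q = 6(q + 3)(q + 4); at q=-2 this is 12, so q decreases.
p converges to its nearest critical value -2 (a local min of the p-part); q converges to -3. The iterate converges to (-2, -3).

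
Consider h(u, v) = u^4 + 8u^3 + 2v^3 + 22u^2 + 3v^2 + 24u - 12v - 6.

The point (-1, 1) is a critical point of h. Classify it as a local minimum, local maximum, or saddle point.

local minimum

The mixed partial ∂²h/∂u∂v is 0, so the Hessian at any point is diag(h_uu, h_vv) = diag(4(3u^2 + 12u + 11), 6(2v + 1)).
At (-1, 1): H = diag(8, 18).
Both eigenvalues are positive, so H is positive definite: a local minimum.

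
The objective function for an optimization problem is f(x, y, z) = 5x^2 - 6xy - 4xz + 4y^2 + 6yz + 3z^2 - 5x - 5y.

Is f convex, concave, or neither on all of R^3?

f is quadratic, so its Hessian is the constant matrix H = [[10, -6, -4], [-6, 8, 6], [-4, 6, 6]].
Leading principal minors: 10, 44, 64.
All positive ⇒ H ≻ 0 ⇒ convex.

convex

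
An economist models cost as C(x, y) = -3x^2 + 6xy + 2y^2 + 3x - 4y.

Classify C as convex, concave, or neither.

neither

C is quadratic, so its Hessian is the constant matrix H = [[-6, 6], [6, 4]].
det(H) = -60, tr(H) = -2.
det(H) < 0, so H is indefinite: neither convex nor concave.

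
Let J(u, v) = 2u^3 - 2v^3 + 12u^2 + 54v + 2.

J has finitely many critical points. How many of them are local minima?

1

J separates as a function of u plus a function of v, so ∇J=0 decouples.
∂J/∂u = 6u(u + 4) = 0 at u ∈ {-4, 0}; ∂J/∂v = -6(v - 3)(v + 3) = 0 at v ∈ {-3, 3}.
The Hessian is diagonal: diag(J_uu, J_vv). Second derivatives: J_uu(-4)=-24, J_uu(0)=24; J_vv(-3)=36, J_vv(3)=-36.
Local minima occur where both diagonal entries positive: (0, -3). Count: 1.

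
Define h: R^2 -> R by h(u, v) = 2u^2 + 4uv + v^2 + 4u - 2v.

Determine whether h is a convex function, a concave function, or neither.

h is quadratic, so its Hessian is the constant matrix H = [[4, 4], [4, 2]].
det(H) = -8, tr(H) = 6.
det(H) < 0, so H is indefinite: neither convex nor concave.

neither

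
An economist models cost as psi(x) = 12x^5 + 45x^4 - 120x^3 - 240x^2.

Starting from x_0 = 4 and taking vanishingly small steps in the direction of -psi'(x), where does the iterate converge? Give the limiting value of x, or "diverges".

psi'(x) = 60x(x - 2)(x + 1)(x + 4), so psi'(4) = 19200.
Gradient descent moves in the -psi' direction, i.e. x is decreasing.
The nearest critical point in that direction is x = 2, where psi'' = 2160 > 0 (a local minimum). The iterate converges there.

2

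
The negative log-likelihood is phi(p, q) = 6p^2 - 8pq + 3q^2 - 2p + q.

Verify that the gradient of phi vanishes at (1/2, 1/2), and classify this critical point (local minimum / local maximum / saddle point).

∇phi = (12p - 8q - 2, -8p + 6q + 1); substituting (1/2, 1/2) gives ∇phi = (0, 0), so (1/2, 1/2) is indeed a critical point.
The Hessian of phi is constant: H = [[12, -8], [-8, 6]].
det(H) = 12·6 − (-8)² = 8.
det(H) > 0 and tr(H) = 18 > 0, so H is positive definite and the point is a local minimum.

local minimum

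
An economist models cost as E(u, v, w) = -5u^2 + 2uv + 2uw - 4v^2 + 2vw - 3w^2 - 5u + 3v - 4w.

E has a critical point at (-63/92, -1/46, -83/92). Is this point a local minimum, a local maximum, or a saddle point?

local maximum

The Hessian is constant: H = [[-10, 2, 2], [2, -8, 2], [2, 2, -6]].
Leading principal minors: Δ₁ = -10, Δ₂ = 76, Δ₃ = -368.
The minors alternate sign starting negative (−, +, −), so H is negative definite: a local maximum.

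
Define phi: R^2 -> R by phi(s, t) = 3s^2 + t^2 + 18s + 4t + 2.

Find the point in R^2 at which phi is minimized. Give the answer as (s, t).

(-3, -2)

phi(s,t) separates as P(s) + Q(t) + 2, so its minimum is min P + min Q + 2.
P'(s) = 6s + 18 vanishes at s ∈ {-3}; Q'(t) = 2(t + 2) vanishes at t ∈ {-2}.
Local minima of P (where P''>0): P(-3)=-27. Local minima of Q: Q(-2)=-4.
So the global minimum of phi is P(-3) + Q(-2) + 2 = -27 − 4 + 2 = -29, attained at (-3, -2).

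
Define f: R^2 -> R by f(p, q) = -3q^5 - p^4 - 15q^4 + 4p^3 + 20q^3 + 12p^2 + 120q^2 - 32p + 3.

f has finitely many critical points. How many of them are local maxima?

4

f separates as a function of p plus a function of q, so ∇f=0 decouples.
∂f/∂p = -4(p - 4)(p - 1)(p + 2) = 0 at p ∈ {-2, 1, 4}; ∂f/∂q = -15q(q - 2)(q + 2)(q + 4) = 0 at q ∈ {-4, -2, 0, 2}.
The Hessian is diagonal: diag(f_pp, f_qq). Second derivatives: f_pp(-2)=-72, f_pp(1)=36, f_pp(4)=-72; f_qq(-4)=720, f_qq(-2)=-240, f_qq(0)=240, f_qq(2)=-720.
Local maxima occur where both diagonal entries negative: (-2, -2), (-2, 2), (4, -2), (4, 2). Count: 4.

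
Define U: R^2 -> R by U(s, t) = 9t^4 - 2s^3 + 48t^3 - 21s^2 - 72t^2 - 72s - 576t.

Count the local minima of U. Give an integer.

2

U separates as a function of s plus a function of t, so ∇U=0 decouples.
∂U/∂s = -6(s + 3)(s + 4) = 0 at s ∈ {-4, -3}; ∂U/∂t = 36(t - 2)(t + 2)(t + 4) = 0 at t ∈ {-4, -2, 2}.
The Hessian is diagonal: diag(U_ss, U_tt). Second derivatives: U_ss(-4)=6, U_ss(-3)=-6; U_tt(-4)=432, U_tt(-2)=-288, U_tt(2)=864.
Local minima occur where both diagonal entries positive: (-4, -4), (-4, 2). Count: 2.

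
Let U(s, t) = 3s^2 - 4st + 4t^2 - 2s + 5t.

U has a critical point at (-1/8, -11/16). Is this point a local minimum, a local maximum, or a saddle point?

The Hessian of U is constant: H = [[6, -4], [-4, 8]].
det(H) = 6·8 − (-4)² = 32.
det(H) > 0 and tr(H) = 14 > 0, so H is positive definite and the point is a local minimum.

local minimum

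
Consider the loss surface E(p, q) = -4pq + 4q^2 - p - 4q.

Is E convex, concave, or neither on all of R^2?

E is quadratic, so its Hessian is the constant matrix H = [[0, -4], [-4, 8]].
det(H) = -16, tr(H) = 8.
det(H) < 0, so H is indefinite: neither convex nor concave.

neither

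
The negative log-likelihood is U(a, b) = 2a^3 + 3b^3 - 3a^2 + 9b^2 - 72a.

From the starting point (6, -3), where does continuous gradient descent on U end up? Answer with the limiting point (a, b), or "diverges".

diverges

U is separable, so gradient descent decouples: a follows -∂U/∂a, b follows -∂U/∂b.
∂U/∂a = 6(a - 4)(a + 3); at a=6 this is 108, so a decreases.
∂U/∂b = 9b(b + 2); at b=-3 this is 27, so b decreases.
The b-coordinate has no critical point in that direction and runs off to infinity.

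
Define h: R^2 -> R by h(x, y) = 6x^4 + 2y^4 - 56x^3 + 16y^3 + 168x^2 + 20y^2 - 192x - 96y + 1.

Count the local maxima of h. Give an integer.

h separates as a function of x plus a function of y, so ∇h=0 decouples.
∂h/∂x = 24(x - 4)(x - 2)(x - 1) = 0 at x ∈ {1, 2, 4}; ∂h/∂y = 8(y - 1)(y + 3)(y + 4) = 0 at y ∈ {-4, -3, 1}.
The Hessian is diagonal: diag(h_xx, h_yy). Second derivatives: h_xx(1)=72, h_xx(2)=-48, h_xx(4)=144; h_yy(-4)=40, h_yy(-3)=-32, h_yy(1)=160.
Local maxima occur where both diagonal entries negative: (2, -3). Count: 1.

1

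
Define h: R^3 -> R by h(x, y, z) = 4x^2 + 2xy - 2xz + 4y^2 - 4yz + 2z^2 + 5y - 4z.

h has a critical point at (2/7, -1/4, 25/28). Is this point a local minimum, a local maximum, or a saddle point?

local minimum

The Hessian is constant: H = [[8, 2, -2], [2, 8, -4], [-2, -4, 4]].
Leading principal minors: Δ₁ = 8, Δ₂ = 60, Δ₃ = 112.
All leading minors are positive, so H is positive definite: a local minimum.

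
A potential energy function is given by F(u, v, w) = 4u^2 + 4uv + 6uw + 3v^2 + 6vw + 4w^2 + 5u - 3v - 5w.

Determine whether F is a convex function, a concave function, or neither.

F is quadratic, so its Hessian is the constant matrix H = [[8, 4, 6], [4, 6, 6], [6, 6, 8]].
Leading principal minors: 8, 32, 40.
All positive ⇒ H ≻ 0 ⇒ convex.

convex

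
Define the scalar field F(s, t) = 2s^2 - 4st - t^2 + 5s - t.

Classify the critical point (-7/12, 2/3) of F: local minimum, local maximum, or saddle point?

The Hessian of F is constant: H = [[4, -4], [-4, -2]].
det(H) = 4·(-2) − (-4)² = -24.
Since det(H) < 0, H is indefinite and the critical point is a saddle point.

saddle point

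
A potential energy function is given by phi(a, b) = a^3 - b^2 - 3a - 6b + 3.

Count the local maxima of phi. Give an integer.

1

phi separates as a function of a plus a function of b, so ∇phi=0 decouples.
∂phi/∂a = 3(a - 1)(a + 1) = 0 at a ∈ {-1, 1}; ∂phi/∂b = -2(b + 3) = 0 at b ∈ {-3}.
The Hessian is diagonal: diag(phi_aa, phi_bb). Second derivatives: phi_aa(-1)=-6, phi_aa(1)=6; phi_bb(-3)=-2.
Local maxima occur where both diagonal entries negative: (-1, -3). Count: 1.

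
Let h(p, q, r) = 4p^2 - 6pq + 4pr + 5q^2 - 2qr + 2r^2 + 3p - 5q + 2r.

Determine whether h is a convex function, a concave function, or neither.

convex

h is quadratic, so its Hessian is the constant matrix H = [[8, -6, 4], [-6, 10, -2], [4, -2, 4]].
Leading principal minors: 8, 44, 80.
All positive ⇒ H ≻ 0 ⇒ convex.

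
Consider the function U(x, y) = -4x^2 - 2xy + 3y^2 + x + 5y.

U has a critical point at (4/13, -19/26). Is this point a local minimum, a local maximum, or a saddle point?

The Hessian of U is constant: H = [[-8, -2], [-2, 6]].
det(H) = (-8)·6 − (-2)² = -52.
Since det(H) < 0, H is indefinite and the critical point is a saddle point.

saddle point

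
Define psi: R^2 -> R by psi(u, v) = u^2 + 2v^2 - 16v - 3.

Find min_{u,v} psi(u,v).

-35

psi(u,v) separates as P(u) + Q(v) − 3, so its minimum is min P + min Q − 3.
P'(u) = 2u vanishes at u ∈ {0}; Q'(v) = 4v - 16 vanishes at v ∈ {4}.
Local minima of P (where P''>0): P(0)=0. Local minima of Q: Q(4)=-32.
So the global minimum of psi is P(0) + Q(4) − 3 = 0 − 32 − 3 = -35, attained at (0, 4).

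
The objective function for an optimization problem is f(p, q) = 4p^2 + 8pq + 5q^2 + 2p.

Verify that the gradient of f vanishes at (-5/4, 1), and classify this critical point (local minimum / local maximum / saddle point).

local minimum

∇f = (8p + 8q + 2, 8p + 10q); substituting (-5/4, 1) gives ∇f = (0, 0), so (-5/4, 1) is indeed a critical point.
The Hessian of f is constant: H = [[8, 8], [8, 10]].
det(H) = 8·10 − 8² = 16.
det(H) > 0 and tr(H) = 18 > 0, so H is positive definite and the point is a local minimum.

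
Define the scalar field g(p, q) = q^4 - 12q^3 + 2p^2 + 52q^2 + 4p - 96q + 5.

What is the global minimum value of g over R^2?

-61

g(p,q) separates as A(p) + B(q) + 5, so its minimum is min A + min B + 5.
A'(p) = 4p + 4 vanishes at p ∈ {-1}; B'(q) = 4(q - 4)(q - 3)(q - 2) vanishes at q ∈ {2, 3, 4}.
Local minima of A (where A''>0): A(-1)=-2. Local minima of B: B(2)=-64, B(4)=-64.
So the global minimum of g is A(-1) + B(2) + 5 = -2 − 64 + 5 = -61, attained at (-1, 2).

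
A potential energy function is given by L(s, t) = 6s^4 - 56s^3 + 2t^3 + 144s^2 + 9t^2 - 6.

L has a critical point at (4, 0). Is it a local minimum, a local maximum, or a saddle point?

The mixed partial ∂²L/∂s∂t is 0, so the Hessian at any point is diag(L_ss, L_tt) = diag(24(3s^2 - 14s + 12), 6(2t + 3)).
At (4, 0): H = diag(96, 18).
Both eigenvalues are positive, so H is positive definite: a local minimum.

local minimum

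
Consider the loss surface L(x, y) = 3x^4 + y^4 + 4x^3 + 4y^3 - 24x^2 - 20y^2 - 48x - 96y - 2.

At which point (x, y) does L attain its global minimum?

L(x,y) separates as P(x) + Q(y) − 2, so its minimum is min P + min Q − 2.
P'(x) = 12(x - 2)(x + 1)(x + 2) vanishes at x ∈ {-2, -1, 2}; Q'(y) = 4(y - 3)(y + 2)(y + 4) vanishes at y ∈ {-4, -2, 3}.
Local minima of P (where P''>0): P(-2)=16, P(2)=-112. Local minima of Q: Q(-4)=64, Q(3)=-279.
So the global minimum of L is P(2) + Q(3) − 2 = -112 − 279 − 2 = -393, attained at (2, 3).

(2, 3)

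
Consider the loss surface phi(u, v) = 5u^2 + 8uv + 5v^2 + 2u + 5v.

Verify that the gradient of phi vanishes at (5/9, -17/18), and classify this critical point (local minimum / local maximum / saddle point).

∇phi = (10u + 8v + 2, 8u + 10v + 5); substituting (5/9, -17/18) gives ∇phi = (0, 0), so (5/9, -17/18) is indeed a critical point.
The Hessian of phi is constant: H = [[10, 8], [8, 10]].
det(H) = 10·10 − 8² = 36.
det(H) > 0 and tr(H) = 20 > 0, so H is positive definite and the point is a local minimum.

local minimum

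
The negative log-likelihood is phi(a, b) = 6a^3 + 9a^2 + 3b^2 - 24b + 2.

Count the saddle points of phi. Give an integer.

phi separates as a function of a plus a function of b, so ∇phi=0 decouples.
∂phi/∂a = 18a(a + 1) = 0 at a ∈ {-1, 0}; ∂phi/∂b = 6(b - 4) = 0 at b ∈ {4}.
The Hessian is diagonal: diag(phi_aa, phi_bb). Second derivatives: phi_aa(-1)=-18, phi_aa(0)=18; phi_bb(4)=6.
Saddle points occur where the two diagonal entries have opposite signs: (-1, 4). Count: 1.

1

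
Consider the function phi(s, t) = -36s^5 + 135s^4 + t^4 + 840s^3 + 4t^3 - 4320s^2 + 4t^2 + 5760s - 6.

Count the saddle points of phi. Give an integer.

phi separates as a function of s plus a function of t, so ∇phi=0 decouples.
∂phi/∂s = -180(s - 4)(s - 2)(s - 1)(s + 4) = 0 at s ∈ {-4, 1, 2, 4}; ∂phi/∂t = 4t(t + 1)(t + 2) = 0 at t ∈ {-2, -1, 0}.
The Hessian is diagonal: diag(phi_ss, phi_tt). Second derivatives: phi_ss(-4)=43200, phi_ss(1)=-2700, phi_ss(2)=2160, phi_ss(4)=-8640; phi_tt(-2)=8, phi_tt(-1)=-4, phi_tt(0)=8.
Saddle points occur where the two diagonal entries have opposite signs: (-4, -1), (1, -2), (1, 0), (2, -1), (4, -2), (4, 0). Count: 6.

6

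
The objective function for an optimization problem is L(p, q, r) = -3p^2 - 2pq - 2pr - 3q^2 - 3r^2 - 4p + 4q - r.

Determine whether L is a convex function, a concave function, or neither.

L is quadratic, so its Hessian is the constant matrix H = [[-6, -2, -2], [-2, -6, 0], [-2, 0, -6]].
Leading principal minors: -6, 32, -168.
Signs alternate −, +, − ⇒ H ≺ 0 ⇒ concave.

concave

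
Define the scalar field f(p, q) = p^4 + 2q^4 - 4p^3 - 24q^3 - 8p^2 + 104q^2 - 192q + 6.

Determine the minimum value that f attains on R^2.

f(p,q) separates as A(p) + B(q) + 6, so its minimum is min A + min B + 6.
A'(p) = 4p(p - 4)(p + 1) vanishes at p ∈ {-1, 0, 4}; B'(q) = 8(q - 4)(q - 3)(q - 2) vanishes at q ∈ {2, 3, 4}.
Local minima of A (where A''>0): A(-1)=-3, A(4)=-128. Local minima of B: B(2)=-128, B(4)=-128.
So the global minimum of f is A(4) + B(2) + 6 = -128 − 128 + 6 = -250, attained at (4, 2).

-250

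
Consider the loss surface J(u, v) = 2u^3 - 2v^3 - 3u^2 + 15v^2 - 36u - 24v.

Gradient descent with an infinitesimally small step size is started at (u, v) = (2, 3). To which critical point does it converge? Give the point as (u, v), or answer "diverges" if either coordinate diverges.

(3, 1)

J is separable, so gradient descent decouples: u follows -∂J/∂u, v follows -∂J/∂v.
∂J/∂u = 6(u - 3)(u + 2); at u=2 this is -24, so u increases.
∂J/∂v = -6(v - 4)(v - 1); at v=3 this is 12, so v decreases.
u converges to its nearest critical value 3 (a local min of the u-part); v converges to 1. The iterate converges to (3, 1).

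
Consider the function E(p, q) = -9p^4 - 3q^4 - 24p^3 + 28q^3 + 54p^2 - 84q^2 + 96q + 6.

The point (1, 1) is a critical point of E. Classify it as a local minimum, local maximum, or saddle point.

local maximum

The mixed partial ∂²E/∂p∂q is 0, so the Hessian at any point is diag(E_pp, E_qq) = diag(36(-3p^2 - 4p + 3), 12(-3q^2 + 14q - 14)).
At (1, 1): H = diag(-144, -36).
Both eigenvalues are negative, so H is negative definite: a local maximum.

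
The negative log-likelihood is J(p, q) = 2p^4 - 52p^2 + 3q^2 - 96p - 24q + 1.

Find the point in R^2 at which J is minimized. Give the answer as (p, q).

J(p,q) separates as A(p) + B(q) + 1, so its minimum is min A + min B + 1.
A'(p) = 8(p - 4)(p + 1)(p + 3) vanishes at p ∈ {-3, -1, 4}; B'(q) = 6q - 24 vanishes at q ∈ {4}.
Local minima of A (where A''>0): A(-3)=-18, A(4)=-704. Local minima of B: B(4)=-48.
So the global minimum of J is A(4) + B(4) + 1 = -704 − 48 + 1 = -751, attained at (4, 4).

(4, 4)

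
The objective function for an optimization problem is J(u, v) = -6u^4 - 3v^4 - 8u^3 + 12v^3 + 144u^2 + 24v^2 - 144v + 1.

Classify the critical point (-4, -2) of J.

The mixed partial ∂²J/∂u∂v is 0, so the Hessian at any point is diag(J_uu, J_vv) = diag(24(-3u^2 - 2u + 12), 12(-3v^2 + 6v + 4)).
At (-4, -2): H = diag(-672, -240).
Both eigenvalues are negative, so H is negative definite: a local maximum.

local maximum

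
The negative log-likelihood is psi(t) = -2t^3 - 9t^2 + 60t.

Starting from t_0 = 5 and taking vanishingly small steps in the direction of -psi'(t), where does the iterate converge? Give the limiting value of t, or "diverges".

diverges

psi'(t) = -6(t - 2)(t + 5), so psi'(5) = -180.
Gradient descent moves in the -psi' direction, i.e. t is increasing.
There is no critical point above t=5, and psi' keeps the same sign, so the iterate runs off to +∞.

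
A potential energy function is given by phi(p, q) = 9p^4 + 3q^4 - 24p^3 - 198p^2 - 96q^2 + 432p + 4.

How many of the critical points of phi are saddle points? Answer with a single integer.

phi separates as a function of p plus a function of q, so ∇phi=0 decouples.
∂phi/∂p = 36(p - 4)(p - 1)(p + 3) = 0 at p ∈ {-3, 1, 4}; ∂phi/∂q = 12q(q - 4)(q + 4) = 0 at q ∈ {-4, 0, 4}.
The Hessian is diagonal: diag(phi_pp, phi_qq). Second derivatives: phi_pp(-3)=1008, phi_pp(1)=-432, phi_pp(4)=756; phi_qq(-4)=384, phi_qq(0)=-192, phi_qq(4)=384.
Saddle points occur where the two diagonal entries have opposite signs: (-3, 0), (1, -4), (1, 4), (4, 0). Count: 4.

4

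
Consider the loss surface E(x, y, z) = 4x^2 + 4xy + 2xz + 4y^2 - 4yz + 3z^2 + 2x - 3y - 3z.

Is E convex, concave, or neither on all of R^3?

convex

E is quadratic, so its Hessian is the constant matrix H = [[8, 4, 2], [4, 8, -4], [2, -4, 6]].
Leading principal minors: 8, 48, 64.
All positive ⇒ H ≻ 0 ⇒ convex.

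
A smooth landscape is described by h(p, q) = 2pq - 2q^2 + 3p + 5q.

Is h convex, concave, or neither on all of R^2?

h is quadratic, so its Hessian is the constant matrix H = [[0, 2], [2, -4]].
det(H) = -4, tr(H) = -4.
det(H) < 0, so H is indefinite: neither convex nor concave.

neither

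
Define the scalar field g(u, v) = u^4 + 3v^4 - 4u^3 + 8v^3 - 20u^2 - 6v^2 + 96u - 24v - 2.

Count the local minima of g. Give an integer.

4

g separates as a function of u plus a function of v, so ∇g=0 decouples.
∂g/∂u = 4(u - 4)(u - 2)(u + 3) = 0 at u ∈ {-3, 2, 4}; ∂g/∂v = 12(v - 1)(v + 1)(v + 2) = 0 at v ∈ {-2, -1, 1}.
The Hessian is diagonal: diag(g_uu, g_vv). Second derivatives: g_uu(-3)=140, g_uu(2)=-40, g_uu(4)=56; g_vv(-2)=36, g_vv(-1)=-24, g_vv(1)=72.
Local minima occur where both diagonal entries positive: (-3, -2), (-3, 1), (4, -2), (4, 1). Count: 4.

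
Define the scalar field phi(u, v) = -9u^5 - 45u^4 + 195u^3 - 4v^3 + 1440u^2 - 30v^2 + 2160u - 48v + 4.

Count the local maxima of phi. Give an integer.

2

phi separates as a function of u plus a function of v, so ∇phi=0 decouples.
∂phi/∂u = -45(u - 4)(u + 1)(u + 3)(u + 4) = 0 at u ∈ {-4, -3, -1, 4}; ∂phi/∂v = -12(v + 1)(v + 4) = 0 at v ∈ {-4, -1}.
The Hessian is diagonal: diag(phi_uu, phi_vv). Second derivatives: phi_uu(-4)=1080, phi_uu(-3)=-630, phi_uu(-1)=1350, phi_uu(4)=-12600; phi_vv(-4)=36, phi_vv(-1)=-36.
Local maxima occur where both diagonal entries negative: (-3, -1), (4, -1). Count: 2.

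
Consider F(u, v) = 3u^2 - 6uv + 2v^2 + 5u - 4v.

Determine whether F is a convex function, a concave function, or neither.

F is quadratic, so its Hessian is the constant matrix H = [[6, -6], [-6, 4]].
det(H) = -12, tr(H) = 10.
det(H) < 0, so H is indefinite: neither convex nor concave.

neither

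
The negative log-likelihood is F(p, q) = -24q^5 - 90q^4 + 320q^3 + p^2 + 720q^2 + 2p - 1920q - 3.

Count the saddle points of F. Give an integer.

F separates as a function of p plus a function of q, so ∇F=0 decouples.
∂F/∂p = 2(p + 1) = 0 at p ∈ {-1}; ∂F/∂q = -120(q - 2)(q - 1)(q + 2)(q + 4) = 0 at q ∈ {-4, -2, 1, 2}.
The Hessian is diagonal: diag(F_pp, F_qq). Second derivatives: F_pp(-1)=2; F_qq(-4)=7200, F_qq(-2)=-2880, F_qq(1)=1800, F_qq(2)=-2880.
Saddle points occur where the two diagonal entries have opposite signs: (-1, -2), (-1, 2). Count: 2.

2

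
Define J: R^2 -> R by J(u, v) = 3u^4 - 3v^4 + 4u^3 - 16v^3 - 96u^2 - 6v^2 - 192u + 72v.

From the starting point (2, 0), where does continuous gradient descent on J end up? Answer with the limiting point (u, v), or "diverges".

J is separable, so gradient descent decouples: u follows -∂J/∂u, v follows -∂J/∂v.
∂J/∂u = 12(u - 4)(u + 1)(u + 4); at u=2 this is -432, so u increases.
∂J/∂v = -12(v - 1)(v + 2)(v + 3); at v=0 this is 72, so v decreases.
u converges to its nearest critical value 4 (a local min of the u-part); v converges to -2. The iterate converges to (4, -2).

(4, -2)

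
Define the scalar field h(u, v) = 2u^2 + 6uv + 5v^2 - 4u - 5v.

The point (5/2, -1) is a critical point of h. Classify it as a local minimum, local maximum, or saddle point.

local minimum

The Hessian of h is constant: H = [[4, 6], [6, 10]].
det(H) = 4·10 − 6² = 4.
det(H) > 0 and tr(H) = 14 > 0, so H is positive definite and the point is a local minimum.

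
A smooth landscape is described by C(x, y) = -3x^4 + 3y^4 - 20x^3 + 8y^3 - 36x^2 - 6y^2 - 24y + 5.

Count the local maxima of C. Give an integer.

C separates as a function of x plus a function of y, so ∇C=0 decouples.
∂C/∂x = -12x(x + 2)(x + 3) = 0 at x ∈ {-3, -2, 0}; ∂C/∂y = 12(y - 1)(y + 1)(y + 2) = 0 at y ∈ {-2, -1, 1}.
The Hessian is diagonal: diag(C_xx, C_yy). Second derivatives: C_xx(-3)=-36, C_xx(-2)=24, C_xx(0)=-72; C_yy(-2)=36, C_yy(-1)=-24, C_yy(1)=72.
Local maxima occur where both diagonal entries negative: (-3, -1), (0, -1). Count: 2.

2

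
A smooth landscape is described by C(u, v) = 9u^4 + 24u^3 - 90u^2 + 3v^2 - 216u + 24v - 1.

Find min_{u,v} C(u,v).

C(u,v) separates as P(u) + Q(v) − 1, so its minimum is min P + min Q − 1.
P'(u) = 36(u - 2)(u + 1)(u + 3) vanishes at u ∈ {-3, -1, 2}; Q'(v) = 6v + 24 vanishes at v ∈ {-4}.
Local minima of P (where P''>0): P(-3)=-81, P(2)=-456. Local minima of Q: Q(-4)=-48.
So the global minimum of C is P(2) + Q(-4) − 1 = -456 − 48 − 1 = -505, attained at (2, -4).

-505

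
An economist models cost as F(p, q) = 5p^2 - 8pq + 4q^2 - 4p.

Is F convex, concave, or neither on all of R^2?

convex

F is quadratic, so its Hessian is the constant matrix H = [[10, -8], [-8, 8]].
det(H) = 16, tr(H) = 18.
det(H) > 0 and tr(H) > 0, so H is positive definite everywhere: convex.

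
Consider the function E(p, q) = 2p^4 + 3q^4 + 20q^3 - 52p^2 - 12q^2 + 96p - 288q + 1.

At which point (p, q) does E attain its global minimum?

E(p,q) separates as A(p) + B(q) + 1, so its minimum is min A + min B + 1.
A'(p) = 8(p - 3)(p - 1)(p + 4) vanishes at p ∈ {-4, 1, 3}; B'(q) = 12(q - 2)(q + 3)(q + 4) vanishes at q ∈ {-4, -3, 2}.
Local minima of A (where A''>0): A(-4)=-704, A(3)=-18. Local minima of B: B(-4)=448, B(2)=-416.
So the global minimum of E is A(-4) + B(2) + 1 = -704 − 416 + 1 = -1119, attained at (-4, 2).

(-4, 2)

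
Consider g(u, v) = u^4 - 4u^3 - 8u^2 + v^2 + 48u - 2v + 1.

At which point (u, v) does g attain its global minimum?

(-2, 1)

g(u,v) separates as P(u) + Q(v) + 1, so its minimum is min P + min Q + 1.
P'(u) = 4(u - 3)(u - 2)(u + 2) vanishes at u ∈ {-2, 2, 3}; Q'(v) = 2v - 2 vanishes at v ∈ {1}.
Local minima of P (where P''>0): P(-2)=-80, P(3)=45. Local minima of Q: Q(1)=-1.
So the global minimum of g is P(-2) + Q(1) + 1 = -80 − 1 + 1 = -80, attained at (-2, 1).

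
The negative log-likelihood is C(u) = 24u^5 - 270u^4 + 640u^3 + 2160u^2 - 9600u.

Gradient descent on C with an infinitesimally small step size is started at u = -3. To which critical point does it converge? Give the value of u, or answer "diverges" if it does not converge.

C'(u) = 120(u - 5)(u - 4)(u - 2)(u + 2), so C'(-3) = 33600.
Gradient descent moves in the -C' direction, i.e. u is decreasing.
There is no critical point below u=-3, and C' keeps the same sign, so the iterate runs off to −∞.

diverges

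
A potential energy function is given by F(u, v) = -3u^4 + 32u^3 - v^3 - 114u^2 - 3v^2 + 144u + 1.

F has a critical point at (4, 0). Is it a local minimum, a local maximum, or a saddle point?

The mixed partial ∂²F/∂u∂v is 0, so the Hessian at any point is diag(F_uu, F_vv) = diag(12(-3u^2 + 16u - 19), -6(v + 1)).
At (4, 0): H = diag(-36, -6).
Both eigenvalues are negative, so H is negative definite: a local maximum.

local maximum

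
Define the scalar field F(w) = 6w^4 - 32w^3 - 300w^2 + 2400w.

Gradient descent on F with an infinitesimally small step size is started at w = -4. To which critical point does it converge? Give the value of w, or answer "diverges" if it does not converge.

-5

F'(w) = 24(w - 5)(w - 4)(w + 5), so F'(-4) = 1728.
Gradient descent moves in the -F' direction, i.e. w is decreasing.
The nearest critical point in that direction is w = -5, where F'' = 2160 > 0 (a local minimum). The iterate converges there.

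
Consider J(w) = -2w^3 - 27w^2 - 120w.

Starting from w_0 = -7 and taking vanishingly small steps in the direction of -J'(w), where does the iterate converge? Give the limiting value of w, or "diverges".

-5

J'(w) = -6(w + 4)(w + 5), so J'(-7) = -36.
Gradient descent moves in the -J' direction, i.e. w is increasing.
The nearest critical point in that direction is w = -5, where J'' = 6 > 0 (a local minimum). The iterate converges there.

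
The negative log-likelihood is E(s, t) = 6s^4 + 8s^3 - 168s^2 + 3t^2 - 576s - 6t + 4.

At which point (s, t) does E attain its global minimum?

(4, 1)

E(s,t) separates as P(s) + Q(t) + 4, so its minimum is min P + min Q + 4.
P'(s) = 24(s - 4)(s + 2)(s + 3) vanishes at s ∈ {-3, -2, 4}; Q'(t) = 6(t - 1) vanishes at t ∈ {1}.
Local minima of P (where P''>0): P(-3)=486, P(4)=-2944. Local minima of Q: Q(1)=-3.
So the global minimum of E is P(4) + Q(1) + 4 = -2944 − 3 + 4 = -2943, attained at (4, 1).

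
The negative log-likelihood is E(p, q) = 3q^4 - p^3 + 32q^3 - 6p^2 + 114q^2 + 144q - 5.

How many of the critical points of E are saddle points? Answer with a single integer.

3

E separates as a function of p plus a function of q, so ∇E=0 decouples.
∂E/∂p = -3p(p + 4) = 0 at p ∈ {-4, 0}; ∂E/∂q = 12(q + 1)(q + 3)(q + 4) = 0 at q ∈ {-4, -3, -1}.
The Hessian is diagonal: diag(E_pp, E_qq). Second derivatives: E_pp(-4)=12, E_pp(0)=-12; E_qq(-4)=36, E_qq(-3)=-24, E_qq(-1)=72.
Saddle points occur where the two diagonal entries have opposite signs: (-4, -3), (0, -4), (0, -1). Count: 3.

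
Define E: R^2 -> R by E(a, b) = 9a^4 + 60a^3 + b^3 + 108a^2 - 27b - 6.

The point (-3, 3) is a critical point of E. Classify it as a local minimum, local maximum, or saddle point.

The mixed partial ∂²E/∂a∂b is 0, so the Hessian at any point is diag(E_aa, E_bb) = diag(36(3a^2 + 10a + 6), 6b).
At (-3, 3): H = diag(108, 18).
Both eigenvalues are positive, so H is positive definite: a local minimum.

local minimum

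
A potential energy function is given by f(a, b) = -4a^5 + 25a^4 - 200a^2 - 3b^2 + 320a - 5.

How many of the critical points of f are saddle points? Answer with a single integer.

f separates as a function of a plus a function of b, so ∇f=0 decouples.
∂f/∂a = -20(a - 4)(a - 2)(a - 1)(a + 2) = 0 at a ∈ {-2, 1, 2, 4}; ∂f/∂b = -6b = 0 at b ∈ {0}.
The Hessian is diagonal: diag(f_aa, f_bb). Second derivatives: f_aa(-2)=1440, f_aa(1)=-180, f_aa(2)=160, f_aa(4)=-720; f_bb(0)=-6.
Saddle points occur where the two diagonal entries have opposite signs: (-2, 0), (2, 0). Count: 2.

2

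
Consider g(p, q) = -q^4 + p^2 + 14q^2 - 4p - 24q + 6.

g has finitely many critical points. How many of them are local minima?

1

g separates as a function of p plus a function of q, so ∇g=0 decouples.
∂g/∂p = 2(p - 2) = 0 at p ∈ {2}; ∂g/∂q = -4(q - 2)(q - 1)(q + 3) = 0 at q ∈ {-3, 1, 2}.
The Hessian is diagonal: diag(g_pp, g_qq). Second derivatives: g_pp(2)=2; g_qq(-3)=-80, g_qq(1)=16, g_qq(2)=-20.
Local minima occur where both diagonal entries positive: (2, 1). Count: 1.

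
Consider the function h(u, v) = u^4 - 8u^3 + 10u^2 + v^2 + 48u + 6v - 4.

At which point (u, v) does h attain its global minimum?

(-1, -3)

h(u,v) separates as P(u) + Q(v) − 4, so its minimum is min P + min Q − 4.
P'(u) = 4(u - 4)(u - 3)(u + 1) vanishes at u ∈ {-1, 3, 4}; Q'(v) = 2v + 6 vanishes at v ∈ {-3}.
Local minima of P (where P''>0): P(-1)=-29, P(4)=96. Local minima of Q: Q(-3)=-9.
So the global minimum of h is P(-1) + Q(-3) − 4 = -29 − 9 − 4 = -42, attained at (-1, -3).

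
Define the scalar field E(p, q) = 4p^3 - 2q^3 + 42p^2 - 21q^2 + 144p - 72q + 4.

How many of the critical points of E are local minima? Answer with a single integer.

E separates as a function of p plus a function of q, so ∇E=0 decouples.
∂E/∂p = 12(p + 3)(p + 4) = 0 at p ∈ {-4, -3}; ∂E/∂q = -6(q + 3)(q + 4) = 0 at q ∈ {-4, -3}.
The Hessian is diagonal: diag(E_pp, E_qq). Second derivatives: E_pp(-4)=-12, E_pp(-3)=12; E_qq(-4)=6, E_qq(-3)=-6.
Local minima occur where both diagonal entries positive: (-3, -4). Count: 1.

1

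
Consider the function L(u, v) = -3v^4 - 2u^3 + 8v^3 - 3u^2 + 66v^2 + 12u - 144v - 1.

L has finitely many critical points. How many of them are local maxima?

L separates as a function of u plus a function of v, so ∇L=0 decouples.
∂L/∂u = -6(u - 1)(u + 2) = 0 at u ∈ {-2, 1}; ∂L/∂v = -12(v - 4)(v - 1)(v + 3) = 0 at v ∈ {-3, 1, 4}.
The Hessian is diagonal: diag(L_uu, L_vv). Second derivatives: L_uu(-2)=18, L_uu(1)=-18; L_vv(-3)=-336, L_vv(1)=144, L_vv(4)=-252.
Local maxima occur where both diagonal entries negative: (1, -3), (1, 4). Count: 2.

2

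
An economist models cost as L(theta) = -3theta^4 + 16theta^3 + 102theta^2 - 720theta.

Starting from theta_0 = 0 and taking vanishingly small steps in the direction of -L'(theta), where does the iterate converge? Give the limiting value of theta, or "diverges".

3

L'(theta) = -12(theta - 5)(theta - 3)(theta + 4), so L'(0) = -720.
Gradient descent moves in the -L' direction, i.e. theta is increasing.
The nearest critical point in that direction is theta = 3, where L'' = 168 > 0 (a local minimum). The iterate converges there.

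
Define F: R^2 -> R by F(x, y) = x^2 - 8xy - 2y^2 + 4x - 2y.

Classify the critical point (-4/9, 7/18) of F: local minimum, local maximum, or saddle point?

The Hessian of F is constant: H = [[2, -8], [-8, -4]].
det(H) = 2·(-4) − (-8)² = -72.
Since det(H) < 0, H is indefinite and the critical point is a saddle point.

saddle point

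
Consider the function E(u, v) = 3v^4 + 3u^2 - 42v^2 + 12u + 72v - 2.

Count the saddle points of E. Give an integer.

1

E separates as a function of u plus a function of v, so ∇E=0 decouples.
∂E/∂u = 6(u + 2) = 0 at u ∈ {-2}; ∂E/∂v = 12(v - 2)(v - 1)(v + 3) = 0 at v ∈ {-3, 1, 2}.
The Hessian is diagonal: diag(E_uu, E_vv). Second derivatives: E_uu(-2)=6; E_vv(-3)=240, E_vv(1)=-48, E_vv(2)=60.
Saddle points occur where the two diagonal entries have opposite signs: (-2, 1). Count: 1.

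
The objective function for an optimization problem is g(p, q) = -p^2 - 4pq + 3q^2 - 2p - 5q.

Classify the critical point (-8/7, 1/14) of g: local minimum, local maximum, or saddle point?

The Hessian of g is constant: H = [[-2, -4], [-4, 6]].
det(H) = (-2)·6 − (-4)² = -28.
Since det(H) < 0, H is indefinite and the critical point is a saddle point.

saddle point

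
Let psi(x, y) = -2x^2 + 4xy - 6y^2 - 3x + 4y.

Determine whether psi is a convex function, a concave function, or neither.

concave

psi is quadratic, so its Hessian is the constant matrix H = [[-4, 4], [4, -12]].
det(H) = 32, tr(H) = -16.
det(H) > 0 and tr(H) < 0, so H is negative definite everywhere: concave.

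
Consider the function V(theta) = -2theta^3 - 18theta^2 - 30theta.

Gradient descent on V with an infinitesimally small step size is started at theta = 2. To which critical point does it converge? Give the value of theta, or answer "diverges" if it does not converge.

diverges

V'(theta) = -6(theta + 1)(theta + 5), so V'(2) = -126.
Gradient descent moves in the -V' direction, i.e. theta is increasing.
There is no critical point above theta=2, and V' keeps the same sign, so the iterate runs off to +∞.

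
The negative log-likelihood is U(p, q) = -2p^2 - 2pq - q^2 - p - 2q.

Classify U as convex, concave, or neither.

concave

U is quadratic, so its Hessian is the constant matrix H = [[-4, -2], [-2, -2]].
det(H) = 4, tr(H) = -6.
det(H) > 0 and tr(H) < 0, so H is negative definite everywhere: concave.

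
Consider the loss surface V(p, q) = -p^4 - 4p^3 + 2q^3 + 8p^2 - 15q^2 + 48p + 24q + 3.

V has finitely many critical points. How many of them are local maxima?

2

V separates as a function of p plus a function of q, so ∇V=0 decouples.
∂V/∂p = -4(p - 2)(p + 2)(p + 3) = 0 at p ∈ {-3, -2, 2}; ∂V/∂q = 6(q - 4)(q - 1) = 0 at q ∈ {1, 4}.
The Hessian is diagonal: diag(V_pp, V_qq). Second derivatives: V_pp(-3)=-20, V_pp(-2)=16, V_pp(2)=-80; V_qq(1)=-18, V_qq(4)=18.
Local maxima occur where both diagonal entries negative: (-3, 1), (2, 1). Count: 2.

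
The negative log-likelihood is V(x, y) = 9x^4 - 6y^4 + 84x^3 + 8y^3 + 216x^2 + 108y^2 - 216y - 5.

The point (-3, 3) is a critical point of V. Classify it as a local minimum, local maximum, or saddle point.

The mixed partial ∂²V/∂x∂y is 0, so the Hessian at any point is diag(V_xx, V_yy) = diag(36(3x^2 + 14x + 12), 24(-3y^2 + 2y + 9)).
At (-3, 3): H = diag(-108, -288).
Both eigenvalues are negative, so H is negative definite: a local maximum.

local maximum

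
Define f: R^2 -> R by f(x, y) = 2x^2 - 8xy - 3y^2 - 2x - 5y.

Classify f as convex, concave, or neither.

neither

f is quadratic, so its Hessian is the constant matrix H = [[4, -8], [-8, -6]].
det(H) = -88, tr(H) = -2.
det(H) < 0, so H is indefinite: neither convex nor concave.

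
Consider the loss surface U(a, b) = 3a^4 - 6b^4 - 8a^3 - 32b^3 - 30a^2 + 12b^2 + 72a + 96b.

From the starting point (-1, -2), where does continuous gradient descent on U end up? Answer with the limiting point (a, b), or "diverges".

(-2, -1)

U is separable, so gradient descent decouples: a follows -∂U/∂a, b follows -∂U/∂b.
∂U/∂a = 12(a - 3)(a - 1)(a + 2); at a=-1 this is 96, so a decreases.
∂U/∂b = -24(b - 1)(b + 1)(b + 4); at b=-2 this is -144, so b increases.
a converges to its nearest critical value -2 (a local min of the a-part); b converges to -1. The iterate converges to (-2, -1).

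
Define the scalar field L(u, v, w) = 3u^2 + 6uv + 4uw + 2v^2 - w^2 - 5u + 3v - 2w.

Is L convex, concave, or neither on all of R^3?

L is quadratic, so its Hessian is the constant matrix H = [[6, 6, 4], [6, 4, 0], [4, 0, -2]].
Leading principal minors: 6, -12, -40.
Neither pattern holds ⇒ H is indefinite ⇒ neither convex nor concave.

neither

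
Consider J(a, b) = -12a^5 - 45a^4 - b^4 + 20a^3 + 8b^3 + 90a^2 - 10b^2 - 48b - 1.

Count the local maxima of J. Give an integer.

4

J separates as a function of a plus a function of b, so ∇J=0 decouples.
∂J/∂a = -60a(a - 1)(a + 1)(a + 3) = 0 at a ∈ {-3, -1, 0, 1}; ∂J/∂b = -4(b - 4)(b - 3)(b + 1) = 0 at b ∈ {-1, 3, 4}.
The Hessian is diagonal: diag(J_aa, J_bb). Second derivatives: J_aa(-3)=1440, J_aa(-1)=-240, J_aa(0)=180, J_aa(1)=-480; J_bb(-1)=-80, J_bb(3)=16, J_bb(4)=-20.
Local maxima occur where both diagonal entries negative: (-1, -1), (-1, 4), (1, -1), (1, 4). Count: 4.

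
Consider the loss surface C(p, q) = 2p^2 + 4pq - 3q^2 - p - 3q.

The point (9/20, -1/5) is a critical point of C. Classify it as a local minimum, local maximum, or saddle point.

The Hessian of C is constant: H = [[4, 4], [4, -6]].
det(H) = 4·(-6) − 4² = -40.
Since det(H) < 0, H is indefinite and the critical point is a saddle point.

saddle point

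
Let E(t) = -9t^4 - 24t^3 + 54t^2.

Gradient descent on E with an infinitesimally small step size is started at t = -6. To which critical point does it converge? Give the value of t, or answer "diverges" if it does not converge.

diverges

E'(t) = -36t(t - 1)(t + 3), so E'(-6) = 4536.
Gradient descent moves in the -E' direction, i.e. t is decreasing.
There is no critical point below t=-6, and E' keeps the same sign, so the iterate runs off to −∞.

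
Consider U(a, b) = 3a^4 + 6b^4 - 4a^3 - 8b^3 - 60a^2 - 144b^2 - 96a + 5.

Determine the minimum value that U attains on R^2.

-2107

U(a,b) separates as P(a) + Q(b) + 5, so its minimum is min P + min Q + 5.
P'(a) = 12(a - 4)(a + 1)(a + 2) vanishes at a ∈ {-2, -1, 4}; Q'(b) = 24b(b - 4)(b + 3) vanishes at b ∈ {-3, 0, 4}.
Local minima of P (where P''>0): P(-2)=32, P(4)=-832. Local minima of Q: Q(-3)=-594, Q(4)=-1280.
So the global minimum of U is P(4) + Q(4) + 5 = -832 − 1280 + 5 = -2107, attained at (4, 4).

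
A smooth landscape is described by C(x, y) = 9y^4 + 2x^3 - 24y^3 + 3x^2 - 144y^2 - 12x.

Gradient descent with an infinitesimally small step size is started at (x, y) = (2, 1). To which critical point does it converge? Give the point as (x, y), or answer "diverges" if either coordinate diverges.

(1, 4)

C is separable, so gradient descent decouples: x follows -∂C/∂x, y follows -∂C/∂y.
∂C/∂x = 6(x - 1)(x + 2); at x=2 this is 24, so x decreases.
∂C/∂y = 36y(y - 4)(y + 2); at y=1 this is -324, so y increases.
x converges to its nearest critical value 1 (a local min of the x-part); y converges to 4. The iterate converges to (1, 4).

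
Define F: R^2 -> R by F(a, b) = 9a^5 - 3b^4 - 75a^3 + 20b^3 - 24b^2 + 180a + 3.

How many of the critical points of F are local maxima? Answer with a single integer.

F separates as a function of a plus a function of b, so ∇F=0 decouples.
∂F/∂a = 45(a - 2)(a - 1)(a + 1)(a + 2) = 0 at a ∈ {-2, -1, 1, 2}; ∂F/∂b = -12b(b - 4)(b - 1) = 0 at b ∈ {0, 1, 4}.
The Hessian is diagonal: diag(F_aa, F_bb). Second derivatives: F_aa(-2)=-540, F_aa(-1)=270, F_aa(1)=-270, F_aa(2)=540; F_bb(0)=-48, F_bb(1)=36, F_bb(4)=-144.
Local maxima occur where both diagonal entries negative: (-2, 0), (-2, 4), (1, 0), (1, 4). Count: 4.

4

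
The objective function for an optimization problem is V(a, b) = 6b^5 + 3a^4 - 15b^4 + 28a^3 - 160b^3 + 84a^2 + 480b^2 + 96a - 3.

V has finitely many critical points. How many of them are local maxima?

V separates as a function of a plus a function of b, so ∇V=0 decouples.
∂V/∂a = 12(a + 1)(a + 2)(a + 4) = 0 at a ∈ {-4, -2, -1}; ∂V/∂b = 30b(b - 4)(b - 2)(b + 4) = 0 at b ∈ {-4, 0, 2, 4}.
The Hessian is diagonal: diag(V_aa, V_bb). Second derivatives: V_aa(-4)=72, V_aa(-2)=-24, V_aa(-1)=36; V_bb(-4)=-5760, V_bb(0)=960, V_bb(2)=-720, V_bb(4)=1920.
Local maxima occur where both diagonal entries negative: (-2, -4), (-2, 2). Count: 2.

2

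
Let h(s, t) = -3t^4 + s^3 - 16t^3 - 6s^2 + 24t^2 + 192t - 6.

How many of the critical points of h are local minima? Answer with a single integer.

1

h separates as a function of s plus a function of t, so ∇h=0 decouples.
∂h/∂s = 3s(s - 4) = 0 at s ∈ {0, 4}; ∂h/∂t = -12(t - 2)(t + 2)(t + 4) = 0 at t ∈ {-4, -2, 2}.
The Hessian is diagonal: diag(h_ss, h_tt). Second derivatives: h_ss(0)=-12, h_ss(4)=12; h_tt(-4)=-144, h_tt(-2)=96, h_tt(2)=-288.
Local minima occur where both diagonal entries positive: (4, -2). Count: 1.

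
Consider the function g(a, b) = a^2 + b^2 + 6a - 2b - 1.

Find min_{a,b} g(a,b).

-11

g(a,b) separates as P(a) + Q(b) − 1, so its minimum is min P + min Q − 1.
P'(a) = 2a + 6 vanishes at a ∈ {-3}; Q'(b) = 2b - 2 vanishes at b ∈ {1}.
Local minima of P (where P''>0): P(-3)=-9. Local minima of Q: Q(1)=-1.
So the global minimum of g is P(-3) + Q(1) − 1 = -9 − 1 − 1 = -11, attained at (-3, 1).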